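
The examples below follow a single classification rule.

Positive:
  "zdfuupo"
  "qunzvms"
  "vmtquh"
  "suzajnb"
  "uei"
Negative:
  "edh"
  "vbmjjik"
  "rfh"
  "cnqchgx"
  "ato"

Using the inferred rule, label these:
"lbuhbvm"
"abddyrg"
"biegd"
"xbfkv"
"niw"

Positive, Negative, Negative, Negative, Negative

The rule appears to be: contains 'u'.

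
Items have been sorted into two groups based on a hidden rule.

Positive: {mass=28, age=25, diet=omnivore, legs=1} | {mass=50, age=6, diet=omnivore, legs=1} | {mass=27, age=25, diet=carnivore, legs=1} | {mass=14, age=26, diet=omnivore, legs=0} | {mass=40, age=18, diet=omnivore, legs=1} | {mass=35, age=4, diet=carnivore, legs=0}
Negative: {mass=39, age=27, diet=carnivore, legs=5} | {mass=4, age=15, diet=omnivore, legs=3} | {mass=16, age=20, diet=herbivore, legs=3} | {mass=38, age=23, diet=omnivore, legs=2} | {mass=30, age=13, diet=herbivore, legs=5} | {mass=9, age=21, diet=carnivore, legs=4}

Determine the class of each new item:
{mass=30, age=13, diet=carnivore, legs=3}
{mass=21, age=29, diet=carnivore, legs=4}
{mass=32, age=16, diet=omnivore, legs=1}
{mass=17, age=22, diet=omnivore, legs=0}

Negative, Negative, Positive, Positive

The common property of the 'Positive' items is: legs ≤ 1. No 'Negative' item has it.
Negative: {mass=30, age=13, diet=carnivore, legs=3}, since legs = 3.
Negative: {mass=21, age=29, diet=carnivore, legs=4}, since legs = 4.
Positive: {mass=32, age=16, diet=omnivore, legs=1}, since legs = 1.
Positive: {mass=17, age=22, diet=omnivore, legs=0}, since legs = 0.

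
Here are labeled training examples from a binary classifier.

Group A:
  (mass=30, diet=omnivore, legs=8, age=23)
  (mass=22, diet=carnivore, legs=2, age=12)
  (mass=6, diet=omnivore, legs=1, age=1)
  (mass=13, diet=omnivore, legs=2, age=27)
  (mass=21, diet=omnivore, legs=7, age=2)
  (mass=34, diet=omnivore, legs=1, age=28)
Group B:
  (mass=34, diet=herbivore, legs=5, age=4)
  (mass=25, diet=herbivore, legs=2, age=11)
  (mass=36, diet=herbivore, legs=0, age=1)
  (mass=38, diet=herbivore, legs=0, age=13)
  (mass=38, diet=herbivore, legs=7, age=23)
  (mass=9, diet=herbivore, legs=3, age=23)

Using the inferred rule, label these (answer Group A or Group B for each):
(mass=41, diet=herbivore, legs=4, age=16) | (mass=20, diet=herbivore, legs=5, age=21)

The classifier is using: diet is not herbivore.
(mass=41, diet=herbivore, legs=4, age=16) — diet is herbivore, hence Group B.
(mass=20, diet=herbivore, legs=5, age=21) — diet is herbivore, hence Group B.

Group B, Group B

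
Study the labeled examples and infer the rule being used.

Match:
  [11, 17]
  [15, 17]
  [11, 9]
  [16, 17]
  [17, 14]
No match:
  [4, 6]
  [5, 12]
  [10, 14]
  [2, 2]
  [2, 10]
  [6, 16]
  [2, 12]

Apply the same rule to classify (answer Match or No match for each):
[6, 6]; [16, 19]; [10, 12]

The classifier is using: first ≥ 11.
[6, 6]: first 6, does not satisfy this → No match.
[16, 19]: first 16, matches → Match.
[10, 12]: first 10, does not satisfy this → No match.

No match, Match, No match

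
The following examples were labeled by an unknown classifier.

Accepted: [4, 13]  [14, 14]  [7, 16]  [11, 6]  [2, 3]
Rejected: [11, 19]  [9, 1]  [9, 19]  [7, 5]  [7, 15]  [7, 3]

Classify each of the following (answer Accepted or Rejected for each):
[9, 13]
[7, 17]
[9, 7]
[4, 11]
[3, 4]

Comparing the two groups points to one rule — product is even.

Rejected, Rejected, Rejected, Accepted, Accepted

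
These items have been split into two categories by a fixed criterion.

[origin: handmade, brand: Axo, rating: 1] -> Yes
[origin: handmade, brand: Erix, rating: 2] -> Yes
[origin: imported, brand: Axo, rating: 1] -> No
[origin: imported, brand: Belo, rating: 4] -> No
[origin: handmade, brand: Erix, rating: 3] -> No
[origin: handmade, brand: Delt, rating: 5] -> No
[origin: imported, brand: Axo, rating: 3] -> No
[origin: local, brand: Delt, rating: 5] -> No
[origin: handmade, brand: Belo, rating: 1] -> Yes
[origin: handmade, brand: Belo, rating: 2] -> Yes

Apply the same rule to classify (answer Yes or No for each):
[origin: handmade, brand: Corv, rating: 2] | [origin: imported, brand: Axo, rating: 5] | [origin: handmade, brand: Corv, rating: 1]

The pattern is that an item is 'Yes' exactly when: origin is handmade AND rating ≤ 2.

Yes, No, Yes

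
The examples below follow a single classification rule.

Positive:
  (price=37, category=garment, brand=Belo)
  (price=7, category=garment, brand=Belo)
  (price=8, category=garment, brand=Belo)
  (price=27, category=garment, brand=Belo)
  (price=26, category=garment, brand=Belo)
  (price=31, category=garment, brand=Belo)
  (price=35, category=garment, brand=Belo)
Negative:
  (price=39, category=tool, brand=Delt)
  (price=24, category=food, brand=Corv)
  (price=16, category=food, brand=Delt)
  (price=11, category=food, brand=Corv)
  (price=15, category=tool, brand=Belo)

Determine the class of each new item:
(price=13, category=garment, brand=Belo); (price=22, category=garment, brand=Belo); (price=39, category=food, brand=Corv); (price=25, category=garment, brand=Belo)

Comparing the two groups points to one rule — category is garment.
(price=13, category=garment, brand=Belo) — category is garment, hence Positive. (price=22, category=garment, brand=Belo) — category is garment, hence Positive. (price=39, category=food, brand=Corv) — category is food, hence Negative. (price=25, category=garment, brand=Belo) — category is garment, hence Positive.

Positive, Positive, Negative, Positive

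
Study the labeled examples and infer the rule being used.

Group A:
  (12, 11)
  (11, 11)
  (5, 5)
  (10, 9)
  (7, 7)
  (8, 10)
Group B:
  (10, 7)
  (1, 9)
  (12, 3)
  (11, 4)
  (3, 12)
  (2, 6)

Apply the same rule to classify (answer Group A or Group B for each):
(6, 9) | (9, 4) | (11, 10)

Group B, Group B, Group A

The pattern is that an item is 'Group A' exactly when: |first − second| ≤ 2.
(6, 9): Group B (|6−9| = 3).
(9, 4): Group B (|9−4| = 5).
(11, 10): Group A (|11−10| = 1).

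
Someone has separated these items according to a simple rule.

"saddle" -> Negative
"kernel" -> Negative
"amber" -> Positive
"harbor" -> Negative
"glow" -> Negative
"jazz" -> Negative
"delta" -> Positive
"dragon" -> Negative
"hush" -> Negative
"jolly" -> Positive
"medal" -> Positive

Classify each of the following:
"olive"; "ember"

Positive, Positive

The pattern is that an item is 'Positive' exactly when: odd length.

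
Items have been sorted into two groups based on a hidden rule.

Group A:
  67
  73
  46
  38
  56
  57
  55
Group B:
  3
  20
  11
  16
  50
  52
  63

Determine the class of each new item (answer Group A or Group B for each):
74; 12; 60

Group A, Group B, Group B

The pattern is that an item is 'Group A' exactly when: digit sum ≥ 10.
Group A: 74, since digit sum 7+4 = 11. Group B: 12, since digit sum 1+2 = 3. Group B: 60, since digit sum 6+0 = 6.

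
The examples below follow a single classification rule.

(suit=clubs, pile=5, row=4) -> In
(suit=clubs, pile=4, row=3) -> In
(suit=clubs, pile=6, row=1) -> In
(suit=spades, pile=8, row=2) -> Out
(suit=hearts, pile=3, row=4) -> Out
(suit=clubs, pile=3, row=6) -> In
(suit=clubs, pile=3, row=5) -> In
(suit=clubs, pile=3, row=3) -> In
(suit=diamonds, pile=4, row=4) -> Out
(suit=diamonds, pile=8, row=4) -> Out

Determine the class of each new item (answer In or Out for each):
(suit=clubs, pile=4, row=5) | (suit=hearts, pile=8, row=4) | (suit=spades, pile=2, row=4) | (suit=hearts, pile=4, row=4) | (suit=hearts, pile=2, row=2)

All 'In' examples share one property — suit is clubs — and every 'Out' example lacks it.

In, Out, Out, Out, Out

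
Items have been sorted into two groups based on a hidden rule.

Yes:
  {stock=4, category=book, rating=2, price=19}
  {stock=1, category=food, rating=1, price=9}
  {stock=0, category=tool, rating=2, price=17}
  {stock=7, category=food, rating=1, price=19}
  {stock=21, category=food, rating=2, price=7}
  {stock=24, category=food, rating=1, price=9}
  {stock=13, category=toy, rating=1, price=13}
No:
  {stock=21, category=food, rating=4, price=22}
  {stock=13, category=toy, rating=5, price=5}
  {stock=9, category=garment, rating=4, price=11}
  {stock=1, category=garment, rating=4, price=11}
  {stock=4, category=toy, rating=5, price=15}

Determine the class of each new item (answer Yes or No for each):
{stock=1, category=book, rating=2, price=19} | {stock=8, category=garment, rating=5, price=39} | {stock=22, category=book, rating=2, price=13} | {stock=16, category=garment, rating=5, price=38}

Yes, No, Yes, No

Rule: rating ≤ 2. This holds for each 'Yes' example and fails for each 'No' one.
{stock=1, category=book, rating=2, price=19}: rating = 2, matches → Yes. {stock=8, category=garment, rating=5, price=39}: rating = 5, fails this test → No. {stock=22, category=book, rating=2, price=13}: rating = 2, matches → Yes. {stock=16, category=garment, rating=5, price=38}: rating = 5, fails this test → No.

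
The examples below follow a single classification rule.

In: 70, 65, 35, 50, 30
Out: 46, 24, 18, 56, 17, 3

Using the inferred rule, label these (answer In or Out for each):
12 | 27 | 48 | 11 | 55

The distinguishing property — multiple of 5 — holds for all the 'In' cases and none of the 'Out' cases.

Out, Out, Out, Out, In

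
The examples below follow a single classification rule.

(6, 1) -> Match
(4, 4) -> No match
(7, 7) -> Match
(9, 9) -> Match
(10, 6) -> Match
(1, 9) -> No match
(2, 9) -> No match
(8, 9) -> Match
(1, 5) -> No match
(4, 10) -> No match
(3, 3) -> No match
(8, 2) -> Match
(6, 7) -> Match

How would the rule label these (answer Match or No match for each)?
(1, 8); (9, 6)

No match, Match

'Match' ⟺ first ≥ 5.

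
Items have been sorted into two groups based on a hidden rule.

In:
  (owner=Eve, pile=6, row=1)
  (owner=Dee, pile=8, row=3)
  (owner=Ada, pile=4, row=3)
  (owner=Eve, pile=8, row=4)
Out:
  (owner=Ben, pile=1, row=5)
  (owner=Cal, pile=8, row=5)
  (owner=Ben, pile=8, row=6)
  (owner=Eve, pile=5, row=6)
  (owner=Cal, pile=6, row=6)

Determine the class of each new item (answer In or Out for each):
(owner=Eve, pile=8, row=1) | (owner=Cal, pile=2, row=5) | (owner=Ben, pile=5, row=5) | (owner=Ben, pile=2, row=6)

In, Out, Out, Out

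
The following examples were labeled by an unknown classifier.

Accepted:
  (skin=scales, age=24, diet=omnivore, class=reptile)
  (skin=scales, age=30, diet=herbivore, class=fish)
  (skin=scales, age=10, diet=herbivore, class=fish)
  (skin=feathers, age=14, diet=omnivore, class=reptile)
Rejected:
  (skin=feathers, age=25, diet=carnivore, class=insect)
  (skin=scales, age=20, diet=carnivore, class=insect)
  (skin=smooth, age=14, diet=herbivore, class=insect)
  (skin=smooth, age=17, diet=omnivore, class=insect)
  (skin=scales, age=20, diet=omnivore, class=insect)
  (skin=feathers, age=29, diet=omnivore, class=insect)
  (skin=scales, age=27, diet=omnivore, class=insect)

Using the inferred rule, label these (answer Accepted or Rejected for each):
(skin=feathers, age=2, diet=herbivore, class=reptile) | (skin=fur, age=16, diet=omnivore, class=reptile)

Accepted, Accepted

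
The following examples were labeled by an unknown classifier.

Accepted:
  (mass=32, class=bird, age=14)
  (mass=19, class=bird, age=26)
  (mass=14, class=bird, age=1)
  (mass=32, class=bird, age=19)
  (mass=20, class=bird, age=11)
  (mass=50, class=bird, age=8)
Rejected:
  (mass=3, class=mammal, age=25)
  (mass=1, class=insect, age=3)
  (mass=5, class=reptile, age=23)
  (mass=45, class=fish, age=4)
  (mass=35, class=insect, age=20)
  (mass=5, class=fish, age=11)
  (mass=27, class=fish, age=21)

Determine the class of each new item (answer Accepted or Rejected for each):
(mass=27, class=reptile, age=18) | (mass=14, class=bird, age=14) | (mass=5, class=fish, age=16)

Rejected, Accepted, Rejected

The simplest hypothesis consistent with all the labels is: class is bird.
(mass=27, class=reptile, age=18) → class is reptile → Rejected. (mass=14, class=bird, age=14) → class is bird → Accepted. (mass=5, class=fish, age=16) → class is fish → Rejected.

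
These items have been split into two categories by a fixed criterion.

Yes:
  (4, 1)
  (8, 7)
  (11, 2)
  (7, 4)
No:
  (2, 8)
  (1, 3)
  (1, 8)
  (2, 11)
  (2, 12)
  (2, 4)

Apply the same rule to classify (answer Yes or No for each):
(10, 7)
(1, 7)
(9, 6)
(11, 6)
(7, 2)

Yes, No, Yes, Yes, Yes

A rule that fits every label: first > second — true of each 'Yes' example, false of each 'No' one.
(10, 7): Yes (10 > 7). (1, 7): No (1 < 7). (9, 6): Yes (9 > 6). (11, 6): Yes (11 > 6). (7, 2): Yes (7 > 2).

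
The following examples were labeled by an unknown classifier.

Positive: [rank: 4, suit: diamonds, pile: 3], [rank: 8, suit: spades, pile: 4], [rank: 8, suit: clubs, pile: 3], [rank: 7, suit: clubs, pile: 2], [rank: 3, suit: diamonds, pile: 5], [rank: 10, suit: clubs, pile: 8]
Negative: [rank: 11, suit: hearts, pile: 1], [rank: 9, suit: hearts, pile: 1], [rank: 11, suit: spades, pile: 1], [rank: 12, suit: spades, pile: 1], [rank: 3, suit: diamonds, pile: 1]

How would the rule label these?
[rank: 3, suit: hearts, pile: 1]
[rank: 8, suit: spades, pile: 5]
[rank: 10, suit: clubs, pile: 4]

Negative, Positive, Positive

Rule: pile ≥ 2. This holds for each 'Positive' example and fails for each 'Negative' one.
[rank: 3, suit: hearts, pile: 1] → pile = 1 → Negative.
[rank: 8, suit: spades, pile: 5] → pile = 5 → Positive.
[rank: 10, suit: clubs, pile: 4] → pile = 4 → Positive.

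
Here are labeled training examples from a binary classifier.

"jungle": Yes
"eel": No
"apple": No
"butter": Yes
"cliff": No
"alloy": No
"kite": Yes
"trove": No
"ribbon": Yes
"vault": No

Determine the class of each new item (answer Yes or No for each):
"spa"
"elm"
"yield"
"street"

No, No, No, Yes

Looking at the examples, the only property every 'Yes' case has and every 'No' case lacks is: even length.
No: "spa", since length 3. No: "elm", since length 3. No: "yield", since length 5. Yes: "street", since length 6.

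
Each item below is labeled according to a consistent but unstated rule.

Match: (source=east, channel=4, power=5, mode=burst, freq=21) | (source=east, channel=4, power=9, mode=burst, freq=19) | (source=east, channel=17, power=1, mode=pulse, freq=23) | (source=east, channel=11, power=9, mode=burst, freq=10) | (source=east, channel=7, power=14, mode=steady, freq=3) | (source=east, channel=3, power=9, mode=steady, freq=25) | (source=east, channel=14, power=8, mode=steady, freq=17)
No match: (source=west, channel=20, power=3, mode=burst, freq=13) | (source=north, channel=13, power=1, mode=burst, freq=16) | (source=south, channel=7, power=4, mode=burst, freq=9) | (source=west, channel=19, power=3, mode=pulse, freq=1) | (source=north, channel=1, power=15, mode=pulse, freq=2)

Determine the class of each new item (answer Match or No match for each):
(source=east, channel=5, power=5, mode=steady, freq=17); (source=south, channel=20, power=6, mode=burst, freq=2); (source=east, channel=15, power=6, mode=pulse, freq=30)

Match, No match, Match

Rule: source is east. This holds for each 'Match' example and fails for each 'No match' one.
(source=east, channel=5, power=5, mode=steady, freq=17) — source is east, hence Match. (source=south, channel=20, power=6, mode=burst, freq=2) — source is south, hence No match. (source=east, channel=15, power=6, mode=pulse, freq=30) — source is east, hence Match.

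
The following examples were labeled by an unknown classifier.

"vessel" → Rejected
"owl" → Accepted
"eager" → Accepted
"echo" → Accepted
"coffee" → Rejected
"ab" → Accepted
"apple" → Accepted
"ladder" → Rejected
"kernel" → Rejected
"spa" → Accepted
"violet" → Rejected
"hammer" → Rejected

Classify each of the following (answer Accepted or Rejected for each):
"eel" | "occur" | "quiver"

Accepted, Accepted, Rejected

The classifier is using: length ≤ 5.
"eel": length 3 — meets the rule, so Accepted. "occur": length 5 — meets the rule, so Accepted. "quiver": length 6 — lacks this property, so Rejected.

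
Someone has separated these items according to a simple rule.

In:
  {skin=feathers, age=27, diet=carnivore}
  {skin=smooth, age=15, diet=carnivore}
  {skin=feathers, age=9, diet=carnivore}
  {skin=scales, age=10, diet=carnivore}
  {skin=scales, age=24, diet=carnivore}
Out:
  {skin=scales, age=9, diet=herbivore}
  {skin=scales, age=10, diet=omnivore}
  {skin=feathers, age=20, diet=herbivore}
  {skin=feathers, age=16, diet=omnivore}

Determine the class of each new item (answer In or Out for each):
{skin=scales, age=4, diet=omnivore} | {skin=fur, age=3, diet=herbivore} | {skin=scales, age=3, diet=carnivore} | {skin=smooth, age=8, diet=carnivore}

Out, Out, In, In

The distinguishing property — diet is carnivore — holds for all the 'In' cases and none of the 'Out' cases.
Out: {skin=scales, age=4, diet=omnivore}, since diet is omnivore.
Out: {skin=fur, age=3, diet=herbivore}, since diet is herbivore.
In: {skin=scales, age=3, diet=carnivore}, since diet is carnivore.
In: {skin=smooth, age=8, diet=carnivore}, since diet is carnivore.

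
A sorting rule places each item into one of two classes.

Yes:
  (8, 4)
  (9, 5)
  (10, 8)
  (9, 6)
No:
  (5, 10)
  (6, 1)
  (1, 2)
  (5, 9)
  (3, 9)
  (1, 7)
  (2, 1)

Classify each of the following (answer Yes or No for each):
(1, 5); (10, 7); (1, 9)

The pattern is that an item is 'Yes' exactly when: first ≥ 7.
(1, 5): first 1 — does not satisfy this, so No. (10, 7): first 10 — matches, so Yes. (1, 9): first 1 — does not satisfy this, so No.

No, Yes, No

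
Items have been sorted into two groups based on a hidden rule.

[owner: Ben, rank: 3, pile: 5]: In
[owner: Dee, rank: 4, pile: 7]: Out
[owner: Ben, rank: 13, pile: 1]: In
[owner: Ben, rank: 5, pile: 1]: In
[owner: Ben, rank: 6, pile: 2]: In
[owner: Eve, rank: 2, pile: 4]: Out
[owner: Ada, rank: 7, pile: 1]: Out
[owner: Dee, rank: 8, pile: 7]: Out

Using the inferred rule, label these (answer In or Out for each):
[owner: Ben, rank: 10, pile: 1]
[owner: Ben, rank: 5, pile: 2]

The classifier is using: owner is Ben.
[owner: Ben, rank: 10, pile: 1]: owner is Ben — satisfies this, so In. [owner: Ben, rank: 5, pile: 2]: owner is Ben — satisfies this, so In.

In, In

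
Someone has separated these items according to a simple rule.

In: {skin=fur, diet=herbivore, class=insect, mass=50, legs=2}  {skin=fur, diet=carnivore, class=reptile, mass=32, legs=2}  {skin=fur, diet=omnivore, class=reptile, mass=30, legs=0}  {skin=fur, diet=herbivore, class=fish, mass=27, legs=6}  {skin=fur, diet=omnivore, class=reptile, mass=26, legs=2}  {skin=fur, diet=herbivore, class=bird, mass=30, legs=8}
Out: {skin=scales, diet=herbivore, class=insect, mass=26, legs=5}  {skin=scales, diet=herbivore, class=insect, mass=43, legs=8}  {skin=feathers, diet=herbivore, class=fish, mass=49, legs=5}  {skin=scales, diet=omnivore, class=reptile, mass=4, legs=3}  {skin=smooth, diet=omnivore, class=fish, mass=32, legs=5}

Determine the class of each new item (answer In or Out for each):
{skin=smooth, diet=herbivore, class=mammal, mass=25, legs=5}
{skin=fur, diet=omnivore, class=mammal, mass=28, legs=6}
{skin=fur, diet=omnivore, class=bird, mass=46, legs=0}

Out, In, In

One predicate separates the groups cleanly: skin is fur.
{skin=smooth, diet=herbivore, class=mammal, mass=25, legs=5}: skin is smooth — does not satisfy this, so Out.
{skin=fur, diet=omnivore, class=mammal, mass=28, legs=6}: skin is fur — satisfies this, so In.
{skin=fur, diet=omnivore, class=bird, mass=46, legs=0}: skin is fur — satisfies this, so In.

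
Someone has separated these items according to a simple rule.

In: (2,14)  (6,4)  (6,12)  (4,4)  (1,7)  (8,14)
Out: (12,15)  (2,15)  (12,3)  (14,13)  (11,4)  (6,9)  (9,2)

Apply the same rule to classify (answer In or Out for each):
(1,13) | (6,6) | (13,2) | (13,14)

Every 'In' example satisfies: sum is even. None of the 'Out' examples do.
(1,13) — 1+13 = 14, hence In.
(6,6) — 6+6 = 12, hence In.
(13,2) — 13+2 = 15, hence Out.
(13,14) — 13+14 = 27, hence Out.

In, In, Out, Out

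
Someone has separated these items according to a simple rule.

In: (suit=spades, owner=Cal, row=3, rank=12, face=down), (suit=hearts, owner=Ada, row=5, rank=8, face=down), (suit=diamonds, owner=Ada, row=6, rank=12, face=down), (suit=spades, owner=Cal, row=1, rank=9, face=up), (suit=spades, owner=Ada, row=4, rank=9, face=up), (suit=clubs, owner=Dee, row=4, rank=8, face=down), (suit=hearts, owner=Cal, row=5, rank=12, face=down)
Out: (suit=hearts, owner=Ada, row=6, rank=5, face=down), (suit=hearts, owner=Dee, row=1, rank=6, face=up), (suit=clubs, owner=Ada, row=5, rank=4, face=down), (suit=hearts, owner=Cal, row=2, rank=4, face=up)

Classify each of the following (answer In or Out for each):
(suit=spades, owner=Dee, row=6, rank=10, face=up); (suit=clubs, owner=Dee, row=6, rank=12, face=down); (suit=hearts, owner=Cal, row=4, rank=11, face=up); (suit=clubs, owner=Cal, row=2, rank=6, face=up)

In, In, In, Out

Every 'In' example satisfies: rank ≥ 8. None of the 'Out' examples do.
In: (suit=spades, owner=Dee, row=6, rank=10, face=up), since rank = 10.
In: (suit=clubs, owner=Dee, row=6, rank=12, face=down), since rank = 12.
In: (suit=hearts, owner=Cal, row=4, rank=11, face=up), since rank = 11.
Out: (suit=clubs, owner=Cal, row=2, rank=6, face=up), since rank = 6.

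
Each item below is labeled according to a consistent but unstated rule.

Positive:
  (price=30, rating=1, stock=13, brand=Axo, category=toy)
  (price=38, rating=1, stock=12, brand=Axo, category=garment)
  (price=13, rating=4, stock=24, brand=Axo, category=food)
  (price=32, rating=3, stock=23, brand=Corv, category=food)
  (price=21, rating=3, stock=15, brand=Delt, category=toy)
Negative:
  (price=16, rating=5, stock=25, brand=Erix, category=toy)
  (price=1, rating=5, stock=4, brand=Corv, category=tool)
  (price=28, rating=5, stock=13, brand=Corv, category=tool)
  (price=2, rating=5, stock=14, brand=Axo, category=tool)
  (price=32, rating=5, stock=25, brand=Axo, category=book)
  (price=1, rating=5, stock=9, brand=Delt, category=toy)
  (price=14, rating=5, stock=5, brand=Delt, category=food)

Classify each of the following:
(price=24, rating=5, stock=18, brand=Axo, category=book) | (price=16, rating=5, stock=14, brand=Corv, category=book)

Negative, Negative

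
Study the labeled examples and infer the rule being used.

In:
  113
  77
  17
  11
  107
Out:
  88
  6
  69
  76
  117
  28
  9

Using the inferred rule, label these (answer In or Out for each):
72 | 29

Out, In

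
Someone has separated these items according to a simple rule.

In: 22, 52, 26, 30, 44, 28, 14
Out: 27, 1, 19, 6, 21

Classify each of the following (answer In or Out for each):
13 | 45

The classifier is using: even AND at least 14.
13 → 13 is odd, 13 < 14 → Out. 45 → 45 is odd, 45 ≥ 14 → Out.

Out, Out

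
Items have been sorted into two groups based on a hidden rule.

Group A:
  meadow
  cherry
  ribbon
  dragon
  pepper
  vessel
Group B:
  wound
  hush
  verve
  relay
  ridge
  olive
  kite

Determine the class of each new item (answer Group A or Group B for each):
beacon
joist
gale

Group A, Group B, Group B

The rule appears to be: length 6.
beacon: Group A (length 6).
joist: Group B (length 5).
gale: Group B (length 4).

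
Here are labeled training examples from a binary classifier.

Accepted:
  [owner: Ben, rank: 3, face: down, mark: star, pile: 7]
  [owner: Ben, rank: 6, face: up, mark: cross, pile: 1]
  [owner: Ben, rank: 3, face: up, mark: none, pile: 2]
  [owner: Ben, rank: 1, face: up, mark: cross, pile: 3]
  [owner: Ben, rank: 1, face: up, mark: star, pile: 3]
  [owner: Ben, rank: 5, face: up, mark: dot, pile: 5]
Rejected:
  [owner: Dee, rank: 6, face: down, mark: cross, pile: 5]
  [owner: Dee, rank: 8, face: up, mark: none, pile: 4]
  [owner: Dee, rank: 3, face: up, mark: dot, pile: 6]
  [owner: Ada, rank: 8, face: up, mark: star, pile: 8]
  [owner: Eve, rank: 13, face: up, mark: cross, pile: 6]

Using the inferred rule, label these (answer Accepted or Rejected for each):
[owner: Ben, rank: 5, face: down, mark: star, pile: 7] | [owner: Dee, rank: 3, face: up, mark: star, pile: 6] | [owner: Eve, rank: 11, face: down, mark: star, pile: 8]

Accepted, Rejected, Rejected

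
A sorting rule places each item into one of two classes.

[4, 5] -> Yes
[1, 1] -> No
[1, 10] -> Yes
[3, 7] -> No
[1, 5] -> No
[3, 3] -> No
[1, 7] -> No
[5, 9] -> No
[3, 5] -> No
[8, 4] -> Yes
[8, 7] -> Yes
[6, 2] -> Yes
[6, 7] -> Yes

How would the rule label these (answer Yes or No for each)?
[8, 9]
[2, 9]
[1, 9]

Yes, Yes, No

The pattern is that an item is 'Yes' exactly when: product is even.
[8, 9]: Yes (8·9 = 72).
[2, 9]: Yes (2·9 = 18).
[1, 9]: No (1·9 = 9).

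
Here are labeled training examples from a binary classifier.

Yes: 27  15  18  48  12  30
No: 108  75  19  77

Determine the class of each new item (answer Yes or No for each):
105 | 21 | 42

No, Yes, Yes

The pattern is that an item is 'Yes' exactly when: multiple of 3 AND at most 48.
105 — 105 = 3·35, 105 > 48, hence No.
21 — 21 = 3·7, 21 ≤ 48, hence Yes.
42 — 42 = 3·14, 42 ≤ 48, hence Yes.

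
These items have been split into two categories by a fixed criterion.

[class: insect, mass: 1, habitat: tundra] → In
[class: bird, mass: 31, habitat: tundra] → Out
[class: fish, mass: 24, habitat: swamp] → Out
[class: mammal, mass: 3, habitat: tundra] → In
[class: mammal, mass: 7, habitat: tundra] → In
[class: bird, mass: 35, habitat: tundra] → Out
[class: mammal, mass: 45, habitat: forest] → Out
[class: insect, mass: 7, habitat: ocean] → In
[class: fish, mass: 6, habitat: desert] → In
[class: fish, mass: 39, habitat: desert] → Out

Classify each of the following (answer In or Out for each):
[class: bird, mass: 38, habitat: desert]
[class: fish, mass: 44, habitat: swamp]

The classifier is using: mass ≤ 7.
[class: bird, mass: 38, habitat: desert] — mass = 38, hence Out.
[class: fish, mass: 44, habitat: swamp] — mass = 44, hence Out.

Out, Out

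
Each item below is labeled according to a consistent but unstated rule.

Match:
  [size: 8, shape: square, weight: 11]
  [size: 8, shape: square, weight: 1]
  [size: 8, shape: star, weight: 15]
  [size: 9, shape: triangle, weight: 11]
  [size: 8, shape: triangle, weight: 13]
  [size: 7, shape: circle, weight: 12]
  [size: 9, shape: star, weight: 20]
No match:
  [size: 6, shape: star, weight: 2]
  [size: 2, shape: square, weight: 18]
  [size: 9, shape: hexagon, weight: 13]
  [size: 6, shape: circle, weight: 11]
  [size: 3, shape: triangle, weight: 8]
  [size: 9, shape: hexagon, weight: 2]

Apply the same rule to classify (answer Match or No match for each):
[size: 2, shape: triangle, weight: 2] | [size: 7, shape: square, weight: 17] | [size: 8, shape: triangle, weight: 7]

No match, Match, Match

A rule that fits every label: shape is not hexagon AND size ≥ 7 — true of each 'Match' example, false of each 'No match' one.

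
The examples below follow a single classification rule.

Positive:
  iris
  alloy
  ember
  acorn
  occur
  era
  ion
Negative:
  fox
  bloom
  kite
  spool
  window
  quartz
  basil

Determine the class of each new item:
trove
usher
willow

Negative, Positive, Negative

Every 'Positive' example satisfies: starts with a vowel. None of the 'Negative' examples do.
trove: Negative (starts with 't'). usher: Positive (starts with 'u'). willow: Negative (starts with 'w').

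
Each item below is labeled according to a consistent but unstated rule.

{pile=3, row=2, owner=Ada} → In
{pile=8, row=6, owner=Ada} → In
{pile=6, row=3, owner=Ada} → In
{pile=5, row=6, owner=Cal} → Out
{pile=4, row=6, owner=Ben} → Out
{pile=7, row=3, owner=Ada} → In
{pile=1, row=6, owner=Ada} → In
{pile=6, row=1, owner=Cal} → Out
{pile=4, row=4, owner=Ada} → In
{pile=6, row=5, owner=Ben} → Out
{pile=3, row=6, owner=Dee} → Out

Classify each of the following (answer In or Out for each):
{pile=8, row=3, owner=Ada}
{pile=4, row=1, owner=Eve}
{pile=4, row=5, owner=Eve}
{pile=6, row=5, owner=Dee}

A rule that fits every label: owner is Ada — true of each 'In' example, false of each 'Out' one.
{pile=8, row=3, owner=Ada}: In (owner is Ada).
{pile=4, row=1, owner=Eve}: Out (owner is Eve).
{pile=4, row=5, owner=Eve}: Out (owner is Eve).
{pile=6, row=5, owner=Dee}: Out (owner is Dee).

In, Out, Out, Out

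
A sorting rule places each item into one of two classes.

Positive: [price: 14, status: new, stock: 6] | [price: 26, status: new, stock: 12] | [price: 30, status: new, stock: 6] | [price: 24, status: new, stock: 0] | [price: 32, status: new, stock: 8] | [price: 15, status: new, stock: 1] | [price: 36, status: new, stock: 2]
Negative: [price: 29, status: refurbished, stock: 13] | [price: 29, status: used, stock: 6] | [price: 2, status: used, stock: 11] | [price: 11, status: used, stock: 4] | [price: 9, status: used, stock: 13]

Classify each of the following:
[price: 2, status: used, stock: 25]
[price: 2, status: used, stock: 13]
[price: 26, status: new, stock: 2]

A rule that fits every label: status is new — true of each 'Positive' example, false of each 'Negative' one.
Negative: [price: 2, status: used, stock: 25], since status is used.
Negative: [price: 2, status: used, stock: 13], since status is used.
Positive: [price: 26, status: new, stock: 2], since status is new.

Negative, Negative, Positive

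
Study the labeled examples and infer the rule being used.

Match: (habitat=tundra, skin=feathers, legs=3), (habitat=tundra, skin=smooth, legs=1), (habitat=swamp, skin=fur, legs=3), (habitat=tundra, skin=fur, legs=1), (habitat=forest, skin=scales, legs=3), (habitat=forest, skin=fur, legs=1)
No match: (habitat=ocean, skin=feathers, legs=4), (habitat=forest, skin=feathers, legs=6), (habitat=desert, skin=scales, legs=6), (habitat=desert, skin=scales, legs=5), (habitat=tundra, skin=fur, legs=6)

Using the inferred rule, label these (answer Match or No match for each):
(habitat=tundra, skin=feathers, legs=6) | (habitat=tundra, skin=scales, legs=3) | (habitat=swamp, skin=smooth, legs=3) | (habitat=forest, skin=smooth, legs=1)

The distinguishing property — legs ≤ 3 — holds for all the 'Match' cases and none of the 'No match' cases.
(habitat=tundra, skin=feathers, legs=6) — legs = 6, hence No match.
(habitat=tundra, skin=scales, legs=3) — legs = 3, hence Match.
(habitat=swamp, skin=smooth, legs=3) — legs = 3, hence Match.
(habitat=forest, skin=smooth, legs=1) — legs = 1, hence Match.

No match, Match, Match, Match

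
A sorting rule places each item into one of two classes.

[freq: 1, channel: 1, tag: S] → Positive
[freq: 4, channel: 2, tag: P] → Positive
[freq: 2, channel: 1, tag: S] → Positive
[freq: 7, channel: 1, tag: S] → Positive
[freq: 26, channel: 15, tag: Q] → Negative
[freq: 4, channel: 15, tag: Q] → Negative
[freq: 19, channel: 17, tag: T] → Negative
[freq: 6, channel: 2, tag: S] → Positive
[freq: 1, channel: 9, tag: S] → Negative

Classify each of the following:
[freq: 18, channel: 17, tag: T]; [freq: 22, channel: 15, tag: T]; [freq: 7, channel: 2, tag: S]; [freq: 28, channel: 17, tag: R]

The distinguishing property — channel ≤ 2 — holds for all the 'Positive' cases and none of the 'Negative' cases.
[freq: 18, channel: 17, tag: T]: Negative (channel = 17).
[freq: 22, channel: 15, tag: T]: Negative (channel = 15).
[freq: 7, channel: 2, tag: S]: Positive (channel = 2).
[freq: 28, channel: 17, tag: R]: Negative (channel = 17).

Negative, Negative, Positive, Negative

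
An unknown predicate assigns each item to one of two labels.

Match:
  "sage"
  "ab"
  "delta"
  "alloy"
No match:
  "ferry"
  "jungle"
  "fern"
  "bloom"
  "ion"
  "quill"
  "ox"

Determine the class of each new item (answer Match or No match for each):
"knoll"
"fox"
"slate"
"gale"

Comparing the two groups points to one rule — contains 'a'.
"knoll" → no 'a' → No match. "fox" → no 'a' → No match. "slate" → has 'a' → Match. "gale" → has 'a' → Match.

No match, No match, Match, Match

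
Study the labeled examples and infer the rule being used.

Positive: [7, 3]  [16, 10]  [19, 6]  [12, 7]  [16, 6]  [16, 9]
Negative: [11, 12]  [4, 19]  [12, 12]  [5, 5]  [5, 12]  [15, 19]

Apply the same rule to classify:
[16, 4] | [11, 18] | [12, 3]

Positive, Negative, Positive

The rule appears to be: first > second.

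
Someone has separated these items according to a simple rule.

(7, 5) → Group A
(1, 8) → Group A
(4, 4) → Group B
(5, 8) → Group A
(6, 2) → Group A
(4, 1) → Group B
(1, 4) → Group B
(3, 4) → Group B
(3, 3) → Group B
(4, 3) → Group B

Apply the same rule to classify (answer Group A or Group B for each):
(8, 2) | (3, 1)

Group A, Group B

The simplest hypothesis consistent with all the labels is: max ≥ 5.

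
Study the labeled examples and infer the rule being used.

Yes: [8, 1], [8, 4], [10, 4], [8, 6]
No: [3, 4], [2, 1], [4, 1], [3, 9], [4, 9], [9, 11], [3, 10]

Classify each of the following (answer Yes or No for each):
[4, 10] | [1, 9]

'Yes' ⟺ first > second AND sum ≥ 7.
[4, 10]: No (4 < 10, 4+10 = 14). [1, 9]: No (1 < 9, 1+9 = 10).

No, No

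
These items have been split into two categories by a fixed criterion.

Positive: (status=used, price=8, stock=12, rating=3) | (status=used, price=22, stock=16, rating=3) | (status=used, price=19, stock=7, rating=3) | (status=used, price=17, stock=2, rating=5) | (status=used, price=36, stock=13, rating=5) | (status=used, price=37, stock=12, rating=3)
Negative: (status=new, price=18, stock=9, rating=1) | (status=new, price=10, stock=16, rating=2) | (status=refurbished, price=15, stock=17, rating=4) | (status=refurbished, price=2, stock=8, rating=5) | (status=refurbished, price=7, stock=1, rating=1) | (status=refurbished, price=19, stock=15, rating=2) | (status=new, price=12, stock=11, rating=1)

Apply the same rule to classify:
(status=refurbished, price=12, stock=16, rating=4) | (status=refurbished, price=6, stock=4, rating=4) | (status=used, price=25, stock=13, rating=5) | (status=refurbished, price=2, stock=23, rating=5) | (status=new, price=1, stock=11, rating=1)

Negative, Negative, Positive, Negative, Negative

All 'Positive' examples share one property — status is used — and every 'Negative' example lacks it.
(status=refurbished, price=12, stock=16, rating=4) → status is refurbished → Negative.
(status=refurbished, price=6, stock=4, rating=4) → status is refurbished → Negative.
(status=used, price=25, stock=13, rating=5) → status is used → Positive.
(status=refurbished, price=2, stock=23, rating=5) → status is refurbished → Negative.
(status=new, price=1, stock=11, rating=1) → status is new → Negative.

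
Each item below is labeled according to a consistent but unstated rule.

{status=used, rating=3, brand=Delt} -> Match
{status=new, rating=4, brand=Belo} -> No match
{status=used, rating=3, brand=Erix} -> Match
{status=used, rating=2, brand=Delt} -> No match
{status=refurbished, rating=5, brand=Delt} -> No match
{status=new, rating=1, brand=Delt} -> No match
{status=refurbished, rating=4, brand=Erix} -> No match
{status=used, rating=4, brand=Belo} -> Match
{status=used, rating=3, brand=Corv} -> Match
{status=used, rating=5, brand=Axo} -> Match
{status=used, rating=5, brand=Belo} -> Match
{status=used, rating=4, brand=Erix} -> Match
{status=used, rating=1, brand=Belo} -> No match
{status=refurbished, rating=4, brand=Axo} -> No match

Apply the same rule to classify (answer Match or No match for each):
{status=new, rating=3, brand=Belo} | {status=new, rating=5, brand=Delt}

No match, No match

The simplest hypothesis consistent with all the labels is: status is used AND rating ≥ 3.
{status=new, rating=3, brand=Belo}: No match (status is new, rating = 3).
{status=new, rating=5, brand=Delt}: No match (status is new, rating = 5).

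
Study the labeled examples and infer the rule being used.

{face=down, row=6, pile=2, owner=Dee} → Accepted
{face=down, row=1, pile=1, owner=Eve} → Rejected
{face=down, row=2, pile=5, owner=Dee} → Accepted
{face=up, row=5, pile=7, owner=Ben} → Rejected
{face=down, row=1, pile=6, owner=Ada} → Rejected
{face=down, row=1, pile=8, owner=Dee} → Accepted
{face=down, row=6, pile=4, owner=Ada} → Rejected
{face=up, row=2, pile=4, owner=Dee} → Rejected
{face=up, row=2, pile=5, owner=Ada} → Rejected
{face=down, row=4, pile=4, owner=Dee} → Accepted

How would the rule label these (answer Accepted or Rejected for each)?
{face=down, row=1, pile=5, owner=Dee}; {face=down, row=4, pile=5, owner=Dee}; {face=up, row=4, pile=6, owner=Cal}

Accepted, Accepted, Rejected

The distinguishing property — owner is Dee AND face is down — holds for all the 'Accepted' cases and none of the 'Rejected' cases.
{face=down, row=1, pile=5, owner=Dee}: owner is Dee, face is down, meets the rule → Accepted.
{face=down, row=4, pile=5, owner=Dee}: owner is Dee, face is down, meets the rule → Accepted.
{face=up, row=4, pile=6, owner=Cal}: owner is Cal, face is up, fails this test → Rejected.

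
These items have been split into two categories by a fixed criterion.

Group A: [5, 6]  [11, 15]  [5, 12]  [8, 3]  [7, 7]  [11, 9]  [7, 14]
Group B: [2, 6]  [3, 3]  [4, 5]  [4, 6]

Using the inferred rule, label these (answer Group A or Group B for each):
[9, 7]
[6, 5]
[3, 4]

Group A, Group A, Group B

All 'Group A' examples share one property — sum ≥ 11 — and every 'Group B' example lacks it.
[9, 7] → 9+7 = 16 → Group A. [6, 5] → 6+5 = 11 → Group A. [3, 4] → 3+4 = 7 → Group B.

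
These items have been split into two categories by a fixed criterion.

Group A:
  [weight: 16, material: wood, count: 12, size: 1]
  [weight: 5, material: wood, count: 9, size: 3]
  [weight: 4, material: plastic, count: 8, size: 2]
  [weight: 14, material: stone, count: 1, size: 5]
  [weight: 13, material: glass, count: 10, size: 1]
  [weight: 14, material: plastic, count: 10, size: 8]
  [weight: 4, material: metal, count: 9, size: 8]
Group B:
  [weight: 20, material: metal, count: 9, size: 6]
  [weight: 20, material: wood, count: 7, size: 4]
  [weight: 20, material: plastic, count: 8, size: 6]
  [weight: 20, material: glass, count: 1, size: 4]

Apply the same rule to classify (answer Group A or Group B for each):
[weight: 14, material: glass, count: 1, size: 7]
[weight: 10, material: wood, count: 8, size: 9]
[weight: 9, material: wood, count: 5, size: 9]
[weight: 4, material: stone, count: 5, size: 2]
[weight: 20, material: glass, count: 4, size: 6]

Group A, Group A, Group A, Group A, Group B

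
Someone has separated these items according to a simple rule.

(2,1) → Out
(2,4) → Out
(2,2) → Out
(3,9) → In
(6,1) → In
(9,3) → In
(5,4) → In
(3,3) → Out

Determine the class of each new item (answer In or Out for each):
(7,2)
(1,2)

In, Out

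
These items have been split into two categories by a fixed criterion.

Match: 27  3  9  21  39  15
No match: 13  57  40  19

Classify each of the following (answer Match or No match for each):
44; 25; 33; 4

The simplest hypothesis consistent with all the labels is: multiple of 3 AND at most 39.
44 → 44 = 3·14 + 2, 44 > 39 → No match. 25 → 25 = 3·8 + 1, 25 ≤ 39 → No match. 33 → 33 = 3·11, 33 ≤ 39 → Match. 4 → 4 = 3·1 + 1, 4 ≤ 39 → No match.

No match, No match, Match, No match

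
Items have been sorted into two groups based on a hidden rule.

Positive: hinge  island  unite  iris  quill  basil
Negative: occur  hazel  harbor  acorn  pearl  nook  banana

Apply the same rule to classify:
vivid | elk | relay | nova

Positive, Negative, Negative, Negative

The distinguishing property — contains 'i' — holds for all the 'Positive' cases and none of the 'Negative' cases.
vivid → has 'i' → Positive.
elk → no 'i' → Negative.
relay → no 'i' → Negative.
nova → no 'i' → Negative.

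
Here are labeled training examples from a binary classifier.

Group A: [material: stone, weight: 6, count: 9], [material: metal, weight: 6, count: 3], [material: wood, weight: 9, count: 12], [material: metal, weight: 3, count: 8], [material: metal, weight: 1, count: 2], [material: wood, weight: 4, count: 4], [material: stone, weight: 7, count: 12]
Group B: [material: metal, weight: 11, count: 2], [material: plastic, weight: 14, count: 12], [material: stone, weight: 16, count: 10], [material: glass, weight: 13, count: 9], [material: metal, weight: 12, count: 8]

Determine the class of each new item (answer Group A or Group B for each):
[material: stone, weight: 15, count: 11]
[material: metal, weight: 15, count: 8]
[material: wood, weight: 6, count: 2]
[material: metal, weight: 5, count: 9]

Group B, Group B, Group A, Group A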